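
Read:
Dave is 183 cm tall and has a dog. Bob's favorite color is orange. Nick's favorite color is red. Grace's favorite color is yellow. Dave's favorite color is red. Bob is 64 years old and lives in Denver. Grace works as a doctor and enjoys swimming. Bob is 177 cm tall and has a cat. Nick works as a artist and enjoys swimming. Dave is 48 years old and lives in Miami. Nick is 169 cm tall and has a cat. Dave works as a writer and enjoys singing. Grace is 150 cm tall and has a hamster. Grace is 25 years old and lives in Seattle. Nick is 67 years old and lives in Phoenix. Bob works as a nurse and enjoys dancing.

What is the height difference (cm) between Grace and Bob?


|150 - 177| = 27

27


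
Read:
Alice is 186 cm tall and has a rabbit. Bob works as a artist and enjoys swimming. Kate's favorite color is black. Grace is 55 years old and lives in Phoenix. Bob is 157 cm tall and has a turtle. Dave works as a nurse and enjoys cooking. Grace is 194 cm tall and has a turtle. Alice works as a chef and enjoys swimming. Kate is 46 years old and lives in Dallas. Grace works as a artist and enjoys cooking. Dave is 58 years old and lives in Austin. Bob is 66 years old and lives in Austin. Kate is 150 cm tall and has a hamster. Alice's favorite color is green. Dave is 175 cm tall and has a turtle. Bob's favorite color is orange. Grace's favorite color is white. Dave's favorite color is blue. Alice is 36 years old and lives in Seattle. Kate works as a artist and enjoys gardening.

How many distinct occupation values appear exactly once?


Unique occupation values: 2

2


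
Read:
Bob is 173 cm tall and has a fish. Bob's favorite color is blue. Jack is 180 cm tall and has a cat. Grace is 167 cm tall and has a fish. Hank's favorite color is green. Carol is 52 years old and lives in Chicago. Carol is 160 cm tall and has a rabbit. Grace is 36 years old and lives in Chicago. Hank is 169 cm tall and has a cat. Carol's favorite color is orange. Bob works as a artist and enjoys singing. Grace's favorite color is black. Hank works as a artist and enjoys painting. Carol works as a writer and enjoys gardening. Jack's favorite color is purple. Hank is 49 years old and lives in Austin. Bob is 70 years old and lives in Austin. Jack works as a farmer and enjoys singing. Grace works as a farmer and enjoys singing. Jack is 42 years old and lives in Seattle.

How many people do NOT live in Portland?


Not in Portland: 5

5


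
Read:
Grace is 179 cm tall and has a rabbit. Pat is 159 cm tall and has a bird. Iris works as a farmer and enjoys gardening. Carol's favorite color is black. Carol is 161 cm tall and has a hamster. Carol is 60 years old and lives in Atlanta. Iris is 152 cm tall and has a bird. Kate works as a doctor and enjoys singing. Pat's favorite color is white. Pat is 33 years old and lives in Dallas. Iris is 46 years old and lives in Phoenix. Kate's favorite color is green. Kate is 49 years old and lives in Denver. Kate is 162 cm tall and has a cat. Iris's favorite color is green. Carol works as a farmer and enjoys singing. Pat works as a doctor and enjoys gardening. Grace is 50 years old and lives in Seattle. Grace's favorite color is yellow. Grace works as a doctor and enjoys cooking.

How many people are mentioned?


People: Carol, Grace, Iris, Pat, Kate. Count = 5

5


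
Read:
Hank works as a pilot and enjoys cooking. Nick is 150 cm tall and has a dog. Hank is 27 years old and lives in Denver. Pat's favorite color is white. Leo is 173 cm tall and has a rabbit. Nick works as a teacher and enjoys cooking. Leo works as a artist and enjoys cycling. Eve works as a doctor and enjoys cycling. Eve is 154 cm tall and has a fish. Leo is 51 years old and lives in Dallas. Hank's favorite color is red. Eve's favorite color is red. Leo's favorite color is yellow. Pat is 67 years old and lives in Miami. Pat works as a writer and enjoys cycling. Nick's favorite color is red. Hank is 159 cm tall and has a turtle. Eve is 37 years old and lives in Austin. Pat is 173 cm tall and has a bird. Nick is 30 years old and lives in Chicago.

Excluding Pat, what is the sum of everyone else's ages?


Sum (excluding Pat): 145

145


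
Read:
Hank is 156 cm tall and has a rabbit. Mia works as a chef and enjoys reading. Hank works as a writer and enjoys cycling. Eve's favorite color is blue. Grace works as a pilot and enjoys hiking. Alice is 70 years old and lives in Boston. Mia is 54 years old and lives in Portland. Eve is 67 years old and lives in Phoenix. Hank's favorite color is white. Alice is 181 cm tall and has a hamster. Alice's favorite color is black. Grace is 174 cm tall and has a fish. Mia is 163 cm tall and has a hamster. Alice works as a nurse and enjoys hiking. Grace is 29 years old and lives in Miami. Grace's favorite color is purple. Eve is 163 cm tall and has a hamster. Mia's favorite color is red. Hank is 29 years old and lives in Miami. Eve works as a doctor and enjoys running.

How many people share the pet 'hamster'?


Count: 3

3


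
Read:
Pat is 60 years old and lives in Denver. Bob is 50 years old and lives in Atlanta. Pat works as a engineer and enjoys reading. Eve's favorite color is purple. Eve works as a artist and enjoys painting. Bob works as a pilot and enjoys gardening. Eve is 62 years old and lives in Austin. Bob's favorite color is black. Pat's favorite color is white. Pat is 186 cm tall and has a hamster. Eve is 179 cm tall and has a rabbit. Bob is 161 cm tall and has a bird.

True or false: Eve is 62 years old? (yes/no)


Eve is actually 62. yes

yes


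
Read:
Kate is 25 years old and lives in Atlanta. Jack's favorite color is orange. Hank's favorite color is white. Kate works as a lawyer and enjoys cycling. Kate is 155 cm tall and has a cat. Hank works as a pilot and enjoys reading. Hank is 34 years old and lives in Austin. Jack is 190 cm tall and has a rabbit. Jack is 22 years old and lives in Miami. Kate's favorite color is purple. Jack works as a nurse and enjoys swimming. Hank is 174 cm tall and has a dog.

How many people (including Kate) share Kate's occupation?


Kate is a lawyer. Count = 1

1


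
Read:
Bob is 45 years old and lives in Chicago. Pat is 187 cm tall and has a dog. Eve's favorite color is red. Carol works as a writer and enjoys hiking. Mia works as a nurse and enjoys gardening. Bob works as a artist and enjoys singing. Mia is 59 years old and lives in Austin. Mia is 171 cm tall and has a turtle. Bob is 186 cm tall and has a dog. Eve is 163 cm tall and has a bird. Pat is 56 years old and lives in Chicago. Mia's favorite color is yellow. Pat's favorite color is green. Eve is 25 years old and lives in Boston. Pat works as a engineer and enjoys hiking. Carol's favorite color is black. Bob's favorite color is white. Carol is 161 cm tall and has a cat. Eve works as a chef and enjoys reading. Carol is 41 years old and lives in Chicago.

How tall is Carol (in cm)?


Carol is 161 cm tall

161


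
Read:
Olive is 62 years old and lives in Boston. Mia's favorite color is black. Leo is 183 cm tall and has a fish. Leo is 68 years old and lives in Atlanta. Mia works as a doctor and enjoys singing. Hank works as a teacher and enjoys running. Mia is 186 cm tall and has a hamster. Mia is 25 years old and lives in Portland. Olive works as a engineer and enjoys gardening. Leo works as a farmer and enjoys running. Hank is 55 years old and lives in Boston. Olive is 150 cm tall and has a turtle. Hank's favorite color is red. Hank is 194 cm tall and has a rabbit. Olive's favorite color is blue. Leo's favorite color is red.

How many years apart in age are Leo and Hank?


68 vs 55, diff = 13

13


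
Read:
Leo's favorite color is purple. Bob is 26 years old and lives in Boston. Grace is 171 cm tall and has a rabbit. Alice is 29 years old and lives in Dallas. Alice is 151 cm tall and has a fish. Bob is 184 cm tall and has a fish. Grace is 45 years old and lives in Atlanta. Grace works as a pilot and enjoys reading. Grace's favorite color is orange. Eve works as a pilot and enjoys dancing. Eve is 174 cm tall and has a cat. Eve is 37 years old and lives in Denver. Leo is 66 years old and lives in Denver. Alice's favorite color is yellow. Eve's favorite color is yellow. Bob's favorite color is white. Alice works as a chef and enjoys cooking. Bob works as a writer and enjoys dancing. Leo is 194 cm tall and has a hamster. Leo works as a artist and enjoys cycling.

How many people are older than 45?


Filter: 1

1


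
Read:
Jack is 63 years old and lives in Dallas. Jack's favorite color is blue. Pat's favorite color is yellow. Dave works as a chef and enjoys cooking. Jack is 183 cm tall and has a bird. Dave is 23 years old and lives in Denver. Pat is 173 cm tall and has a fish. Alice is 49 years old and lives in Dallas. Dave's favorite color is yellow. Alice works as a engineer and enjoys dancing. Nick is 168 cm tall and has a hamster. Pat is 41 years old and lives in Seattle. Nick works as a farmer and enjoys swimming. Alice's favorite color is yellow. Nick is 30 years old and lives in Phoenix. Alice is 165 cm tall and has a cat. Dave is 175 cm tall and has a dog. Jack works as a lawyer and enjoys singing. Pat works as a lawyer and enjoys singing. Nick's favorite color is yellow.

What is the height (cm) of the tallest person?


Tallest: Jack at 183 cm

183


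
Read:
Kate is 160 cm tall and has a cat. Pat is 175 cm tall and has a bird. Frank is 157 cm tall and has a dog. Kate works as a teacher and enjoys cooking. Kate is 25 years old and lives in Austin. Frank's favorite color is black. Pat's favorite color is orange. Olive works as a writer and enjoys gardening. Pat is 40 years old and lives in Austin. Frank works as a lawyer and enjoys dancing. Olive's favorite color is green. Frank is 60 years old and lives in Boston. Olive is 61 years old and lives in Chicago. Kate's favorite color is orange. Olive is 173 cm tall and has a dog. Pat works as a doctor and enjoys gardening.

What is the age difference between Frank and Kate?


|60 - 25| = 35

35


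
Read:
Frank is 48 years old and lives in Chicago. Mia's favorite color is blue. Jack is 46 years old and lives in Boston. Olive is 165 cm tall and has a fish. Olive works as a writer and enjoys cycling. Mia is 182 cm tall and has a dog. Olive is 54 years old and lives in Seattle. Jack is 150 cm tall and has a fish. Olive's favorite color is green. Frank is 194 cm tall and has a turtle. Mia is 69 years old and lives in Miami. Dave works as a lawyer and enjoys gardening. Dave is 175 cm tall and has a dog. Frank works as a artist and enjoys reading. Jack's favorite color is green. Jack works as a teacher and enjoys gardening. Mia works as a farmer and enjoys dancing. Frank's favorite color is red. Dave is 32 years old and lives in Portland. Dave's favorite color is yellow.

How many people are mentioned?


People: Mia, Frank, Dave, Jack, Olive. Count = 5

5


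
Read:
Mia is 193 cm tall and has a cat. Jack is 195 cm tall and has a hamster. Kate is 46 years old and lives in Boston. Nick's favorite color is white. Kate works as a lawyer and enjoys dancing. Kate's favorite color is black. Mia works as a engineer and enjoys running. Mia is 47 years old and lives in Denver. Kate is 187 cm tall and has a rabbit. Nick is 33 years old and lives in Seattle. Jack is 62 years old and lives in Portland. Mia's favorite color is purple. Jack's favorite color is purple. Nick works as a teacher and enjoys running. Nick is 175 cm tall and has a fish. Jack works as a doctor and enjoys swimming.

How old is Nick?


Nick is 33 years old

33


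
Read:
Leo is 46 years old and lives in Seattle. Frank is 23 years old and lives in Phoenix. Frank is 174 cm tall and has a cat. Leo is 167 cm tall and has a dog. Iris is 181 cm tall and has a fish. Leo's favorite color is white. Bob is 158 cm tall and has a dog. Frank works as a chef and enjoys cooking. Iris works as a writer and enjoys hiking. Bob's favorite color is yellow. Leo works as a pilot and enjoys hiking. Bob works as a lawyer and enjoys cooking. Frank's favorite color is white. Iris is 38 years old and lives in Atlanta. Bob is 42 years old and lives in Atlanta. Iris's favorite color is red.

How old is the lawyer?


The lawyer is Bob, age 42

42


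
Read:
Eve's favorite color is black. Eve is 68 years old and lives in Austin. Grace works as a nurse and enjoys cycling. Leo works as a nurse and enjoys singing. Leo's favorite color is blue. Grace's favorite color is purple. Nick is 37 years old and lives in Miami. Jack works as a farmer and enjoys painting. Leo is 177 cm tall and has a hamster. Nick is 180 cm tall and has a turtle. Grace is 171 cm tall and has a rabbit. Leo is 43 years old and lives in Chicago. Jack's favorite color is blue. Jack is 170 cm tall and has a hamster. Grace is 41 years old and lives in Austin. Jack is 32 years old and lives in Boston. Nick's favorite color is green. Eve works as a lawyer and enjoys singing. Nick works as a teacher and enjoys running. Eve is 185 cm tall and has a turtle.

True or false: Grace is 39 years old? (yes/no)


Grace is actually 41. no

no


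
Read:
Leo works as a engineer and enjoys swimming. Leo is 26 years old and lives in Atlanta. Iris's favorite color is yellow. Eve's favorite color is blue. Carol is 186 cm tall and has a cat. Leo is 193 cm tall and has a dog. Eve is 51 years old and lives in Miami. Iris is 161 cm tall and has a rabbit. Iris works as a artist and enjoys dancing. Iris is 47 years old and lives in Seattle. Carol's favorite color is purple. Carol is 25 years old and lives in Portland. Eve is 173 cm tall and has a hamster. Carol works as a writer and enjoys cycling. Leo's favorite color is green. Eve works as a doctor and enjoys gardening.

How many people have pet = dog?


Count: 1

1


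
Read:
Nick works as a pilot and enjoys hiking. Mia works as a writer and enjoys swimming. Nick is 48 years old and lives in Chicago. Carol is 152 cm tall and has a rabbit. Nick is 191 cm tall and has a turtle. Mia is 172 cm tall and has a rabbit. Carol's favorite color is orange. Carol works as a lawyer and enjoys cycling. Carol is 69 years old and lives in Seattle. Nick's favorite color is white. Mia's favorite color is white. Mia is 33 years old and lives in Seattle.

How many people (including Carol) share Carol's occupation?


Carol is a lawyer. Count = 1

1


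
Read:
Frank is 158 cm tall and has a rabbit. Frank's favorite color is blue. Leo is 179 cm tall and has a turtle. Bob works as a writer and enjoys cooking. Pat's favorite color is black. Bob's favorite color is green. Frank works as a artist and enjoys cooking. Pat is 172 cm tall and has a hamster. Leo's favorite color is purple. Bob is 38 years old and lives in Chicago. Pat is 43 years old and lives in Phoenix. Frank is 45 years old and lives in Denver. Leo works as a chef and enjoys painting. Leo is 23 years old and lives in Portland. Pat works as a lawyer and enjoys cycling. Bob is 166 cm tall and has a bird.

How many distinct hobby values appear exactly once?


Unique hobby values: 2

2


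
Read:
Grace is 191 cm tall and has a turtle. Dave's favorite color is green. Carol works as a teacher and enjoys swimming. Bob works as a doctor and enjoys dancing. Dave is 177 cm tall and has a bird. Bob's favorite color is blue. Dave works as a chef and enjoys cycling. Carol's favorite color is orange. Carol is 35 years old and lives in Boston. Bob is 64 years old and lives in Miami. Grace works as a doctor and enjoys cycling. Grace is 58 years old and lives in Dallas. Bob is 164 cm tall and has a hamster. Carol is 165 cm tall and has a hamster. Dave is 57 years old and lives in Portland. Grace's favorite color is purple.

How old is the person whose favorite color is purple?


Person with favorite color=purple is Grace, age 58

58


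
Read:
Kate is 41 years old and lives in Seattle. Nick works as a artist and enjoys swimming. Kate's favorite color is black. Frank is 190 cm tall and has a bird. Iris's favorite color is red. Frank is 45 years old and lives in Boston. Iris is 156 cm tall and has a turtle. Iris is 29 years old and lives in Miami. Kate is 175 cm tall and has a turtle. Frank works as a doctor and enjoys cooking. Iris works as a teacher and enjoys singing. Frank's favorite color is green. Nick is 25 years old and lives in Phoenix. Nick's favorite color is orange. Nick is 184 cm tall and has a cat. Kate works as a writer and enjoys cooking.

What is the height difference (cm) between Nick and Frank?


|184 - 190| = 6

6


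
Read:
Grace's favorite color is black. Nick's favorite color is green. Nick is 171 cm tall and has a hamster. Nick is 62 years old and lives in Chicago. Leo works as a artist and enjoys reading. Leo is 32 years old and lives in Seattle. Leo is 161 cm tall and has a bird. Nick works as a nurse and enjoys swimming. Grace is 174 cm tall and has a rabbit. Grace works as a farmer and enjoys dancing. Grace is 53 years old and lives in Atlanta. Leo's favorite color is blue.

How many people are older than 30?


Filter: 3

3


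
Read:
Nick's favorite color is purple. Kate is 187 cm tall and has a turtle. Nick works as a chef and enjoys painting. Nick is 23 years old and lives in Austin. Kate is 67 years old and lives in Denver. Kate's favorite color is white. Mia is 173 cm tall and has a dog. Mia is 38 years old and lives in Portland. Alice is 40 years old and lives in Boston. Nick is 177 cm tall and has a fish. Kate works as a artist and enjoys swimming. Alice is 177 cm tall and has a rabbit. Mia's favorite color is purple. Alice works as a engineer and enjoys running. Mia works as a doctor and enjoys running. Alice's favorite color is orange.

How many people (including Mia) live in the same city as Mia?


Mia lives in Portland. Count = 1

1


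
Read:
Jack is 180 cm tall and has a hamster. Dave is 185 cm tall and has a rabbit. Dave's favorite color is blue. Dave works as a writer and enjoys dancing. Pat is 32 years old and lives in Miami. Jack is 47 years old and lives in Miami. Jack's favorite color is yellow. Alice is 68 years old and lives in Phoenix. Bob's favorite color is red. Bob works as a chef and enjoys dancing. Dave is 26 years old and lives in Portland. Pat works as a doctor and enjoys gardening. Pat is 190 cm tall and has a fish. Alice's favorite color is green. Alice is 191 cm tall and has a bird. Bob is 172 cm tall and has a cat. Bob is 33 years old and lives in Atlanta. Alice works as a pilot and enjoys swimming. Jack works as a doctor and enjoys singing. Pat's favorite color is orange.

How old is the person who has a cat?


Person with cat is Bob, age 33

33


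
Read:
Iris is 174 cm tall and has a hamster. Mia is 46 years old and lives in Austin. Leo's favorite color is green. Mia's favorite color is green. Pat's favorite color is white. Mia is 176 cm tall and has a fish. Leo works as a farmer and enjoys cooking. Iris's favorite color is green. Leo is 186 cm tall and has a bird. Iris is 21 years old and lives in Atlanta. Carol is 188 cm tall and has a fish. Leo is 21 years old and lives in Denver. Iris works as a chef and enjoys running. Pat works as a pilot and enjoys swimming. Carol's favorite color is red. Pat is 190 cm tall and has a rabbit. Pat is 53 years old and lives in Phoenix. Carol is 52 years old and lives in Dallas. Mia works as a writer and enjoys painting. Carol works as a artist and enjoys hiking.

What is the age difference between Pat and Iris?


|53 - 21| = 32

32


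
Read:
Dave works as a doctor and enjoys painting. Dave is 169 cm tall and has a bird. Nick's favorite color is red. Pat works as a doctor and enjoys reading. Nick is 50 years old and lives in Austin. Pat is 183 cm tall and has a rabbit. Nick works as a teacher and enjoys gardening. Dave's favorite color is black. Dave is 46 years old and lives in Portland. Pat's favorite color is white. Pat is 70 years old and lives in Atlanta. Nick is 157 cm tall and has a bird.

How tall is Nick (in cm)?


Nick is 157 cm tall

157


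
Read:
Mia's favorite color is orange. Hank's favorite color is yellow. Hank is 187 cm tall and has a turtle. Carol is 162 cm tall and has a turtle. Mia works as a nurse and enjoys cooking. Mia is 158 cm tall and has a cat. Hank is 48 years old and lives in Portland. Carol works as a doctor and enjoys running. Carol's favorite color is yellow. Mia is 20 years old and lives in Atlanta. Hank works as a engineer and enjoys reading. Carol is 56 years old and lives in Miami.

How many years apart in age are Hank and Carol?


48 vs 56, diff = 8

8


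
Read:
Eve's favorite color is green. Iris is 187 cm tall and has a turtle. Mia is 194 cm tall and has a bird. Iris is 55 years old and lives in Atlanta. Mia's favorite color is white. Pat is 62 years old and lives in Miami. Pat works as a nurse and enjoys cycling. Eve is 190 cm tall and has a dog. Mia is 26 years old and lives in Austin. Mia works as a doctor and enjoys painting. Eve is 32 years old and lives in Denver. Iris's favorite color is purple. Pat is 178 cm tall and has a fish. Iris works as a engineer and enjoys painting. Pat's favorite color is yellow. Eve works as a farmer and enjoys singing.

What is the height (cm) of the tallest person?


Tallest: Mia at 194 cm

194


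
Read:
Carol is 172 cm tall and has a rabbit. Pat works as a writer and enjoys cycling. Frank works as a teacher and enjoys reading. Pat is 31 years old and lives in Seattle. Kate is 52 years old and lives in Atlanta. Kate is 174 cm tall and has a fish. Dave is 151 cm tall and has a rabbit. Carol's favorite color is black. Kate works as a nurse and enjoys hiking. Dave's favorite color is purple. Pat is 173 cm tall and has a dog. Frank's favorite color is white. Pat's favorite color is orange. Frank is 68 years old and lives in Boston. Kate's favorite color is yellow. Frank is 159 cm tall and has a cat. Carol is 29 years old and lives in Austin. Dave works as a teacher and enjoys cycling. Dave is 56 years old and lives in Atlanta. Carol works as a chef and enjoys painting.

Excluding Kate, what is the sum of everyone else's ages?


Sum (excluding Kate): 184

184


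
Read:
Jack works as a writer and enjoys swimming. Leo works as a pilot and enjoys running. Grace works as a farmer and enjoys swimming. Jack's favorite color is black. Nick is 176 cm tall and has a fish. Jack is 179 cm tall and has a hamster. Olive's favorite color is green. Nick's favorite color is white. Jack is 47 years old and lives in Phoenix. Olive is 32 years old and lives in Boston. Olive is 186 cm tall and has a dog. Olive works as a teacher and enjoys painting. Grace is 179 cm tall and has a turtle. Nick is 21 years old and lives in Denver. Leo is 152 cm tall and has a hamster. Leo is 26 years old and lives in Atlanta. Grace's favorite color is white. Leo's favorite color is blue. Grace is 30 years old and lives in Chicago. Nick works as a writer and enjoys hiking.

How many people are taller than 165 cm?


Taller than 165: 4

4


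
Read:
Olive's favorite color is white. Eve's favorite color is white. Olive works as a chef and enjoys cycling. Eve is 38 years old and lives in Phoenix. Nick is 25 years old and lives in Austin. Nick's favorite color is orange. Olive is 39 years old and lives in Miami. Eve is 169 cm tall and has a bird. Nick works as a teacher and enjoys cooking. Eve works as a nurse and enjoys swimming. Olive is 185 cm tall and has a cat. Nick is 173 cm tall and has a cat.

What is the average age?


Sum=102, n=3, avg=34

34


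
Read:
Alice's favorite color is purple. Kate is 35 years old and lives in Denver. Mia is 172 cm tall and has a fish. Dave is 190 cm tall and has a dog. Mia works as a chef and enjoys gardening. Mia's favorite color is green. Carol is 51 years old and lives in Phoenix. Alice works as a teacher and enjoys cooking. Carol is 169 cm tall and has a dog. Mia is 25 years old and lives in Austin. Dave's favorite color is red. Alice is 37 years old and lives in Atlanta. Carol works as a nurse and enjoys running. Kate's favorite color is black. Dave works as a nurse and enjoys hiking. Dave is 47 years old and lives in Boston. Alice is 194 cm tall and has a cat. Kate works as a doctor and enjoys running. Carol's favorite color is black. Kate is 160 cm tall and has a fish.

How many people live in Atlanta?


Count in Atlanta: 1

1


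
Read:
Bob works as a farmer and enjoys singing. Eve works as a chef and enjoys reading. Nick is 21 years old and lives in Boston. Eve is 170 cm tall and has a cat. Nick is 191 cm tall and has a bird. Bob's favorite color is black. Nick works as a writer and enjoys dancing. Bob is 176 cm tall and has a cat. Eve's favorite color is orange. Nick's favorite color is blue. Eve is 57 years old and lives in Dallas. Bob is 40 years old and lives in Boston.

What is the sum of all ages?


40+21+57 = 118

118


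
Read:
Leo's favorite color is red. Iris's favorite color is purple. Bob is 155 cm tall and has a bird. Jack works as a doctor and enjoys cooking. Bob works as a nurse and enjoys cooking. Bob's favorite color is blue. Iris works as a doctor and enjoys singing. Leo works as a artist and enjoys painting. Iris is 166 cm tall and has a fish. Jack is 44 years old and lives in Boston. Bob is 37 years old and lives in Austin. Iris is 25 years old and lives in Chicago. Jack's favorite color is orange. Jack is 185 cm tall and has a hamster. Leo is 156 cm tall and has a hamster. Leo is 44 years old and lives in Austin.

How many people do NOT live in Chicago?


Not in Chicago: 3

3


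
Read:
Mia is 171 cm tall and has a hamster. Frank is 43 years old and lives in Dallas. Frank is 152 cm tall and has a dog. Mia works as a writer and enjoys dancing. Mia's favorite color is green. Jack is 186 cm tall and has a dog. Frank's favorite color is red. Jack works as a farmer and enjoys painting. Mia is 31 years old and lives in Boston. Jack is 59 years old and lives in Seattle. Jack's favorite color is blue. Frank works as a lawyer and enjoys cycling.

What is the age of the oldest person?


Oldest: Jack at 59

59


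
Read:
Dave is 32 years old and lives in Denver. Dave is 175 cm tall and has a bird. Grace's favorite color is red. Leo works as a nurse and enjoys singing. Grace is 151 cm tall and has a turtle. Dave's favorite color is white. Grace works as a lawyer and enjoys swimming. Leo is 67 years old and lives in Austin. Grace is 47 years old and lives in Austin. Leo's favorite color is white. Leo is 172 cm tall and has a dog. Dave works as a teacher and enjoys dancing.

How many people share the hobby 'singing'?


Count: 1

1


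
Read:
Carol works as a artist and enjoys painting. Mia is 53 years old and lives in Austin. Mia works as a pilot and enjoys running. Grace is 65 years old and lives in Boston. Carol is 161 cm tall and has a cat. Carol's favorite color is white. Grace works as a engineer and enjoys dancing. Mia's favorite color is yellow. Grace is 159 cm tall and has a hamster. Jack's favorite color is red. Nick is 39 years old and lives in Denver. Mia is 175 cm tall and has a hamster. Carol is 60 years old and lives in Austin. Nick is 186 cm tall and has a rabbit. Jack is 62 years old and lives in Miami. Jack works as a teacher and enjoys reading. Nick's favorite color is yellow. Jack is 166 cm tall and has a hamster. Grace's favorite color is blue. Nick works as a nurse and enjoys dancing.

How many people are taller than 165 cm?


Taller than 165: 3

3


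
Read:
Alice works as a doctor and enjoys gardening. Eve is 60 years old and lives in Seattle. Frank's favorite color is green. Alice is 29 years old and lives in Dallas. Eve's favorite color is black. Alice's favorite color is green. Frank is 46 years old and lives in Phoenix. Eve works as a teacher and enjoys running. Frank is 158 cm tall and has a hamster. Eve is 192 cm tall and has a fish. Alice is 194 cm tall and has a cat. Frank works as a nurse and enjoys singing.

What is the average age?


Sum=135, n=3, avg=45

45


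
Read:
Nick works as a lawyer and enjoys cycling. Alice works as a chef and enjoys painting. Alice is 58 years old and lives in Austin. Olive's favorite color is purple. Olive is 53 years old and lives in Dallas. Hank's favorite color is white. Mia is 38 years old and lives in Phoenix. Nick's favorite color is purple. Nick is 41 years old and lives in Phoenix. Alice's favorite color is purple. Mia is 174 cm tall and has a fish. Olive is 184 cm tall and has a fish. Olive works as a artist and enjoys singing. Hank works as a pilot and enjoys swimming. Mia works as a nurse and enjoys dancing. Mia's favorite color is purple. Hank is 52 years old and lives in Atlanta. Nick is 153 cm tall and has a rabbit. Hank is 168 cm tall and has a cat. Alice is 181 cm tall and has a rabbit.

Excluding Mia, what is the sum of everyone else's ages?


Sum (excluding Mia): 204

204


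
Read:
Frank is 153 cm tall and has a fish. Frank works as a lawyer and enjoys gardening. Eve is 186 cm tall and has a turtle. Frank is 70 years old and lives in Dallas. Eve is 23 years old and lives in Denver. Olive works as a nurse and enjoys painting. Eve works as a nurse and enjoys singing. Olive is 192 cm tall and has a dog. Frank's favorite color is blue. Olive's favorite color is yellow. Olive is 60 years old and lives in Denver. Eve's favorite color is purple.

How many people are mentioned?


People: Frank, Olive, Eve. Count = 3

3


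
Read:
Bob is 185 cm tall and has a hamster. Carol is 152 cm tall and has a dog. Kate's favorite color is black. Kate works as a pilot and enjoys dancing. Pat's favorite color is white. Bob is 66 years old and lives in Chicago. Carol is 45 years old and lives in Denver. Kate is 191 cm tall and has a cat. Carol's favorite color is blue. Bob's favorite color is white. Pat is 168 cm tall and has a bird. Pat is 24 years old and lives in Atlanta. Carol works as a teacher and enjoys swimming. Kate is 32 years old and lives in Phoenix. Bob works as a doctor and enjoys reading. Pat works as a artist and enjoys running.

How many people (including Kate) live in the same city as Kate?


Kate lives in Phoenix. Count = 1

1


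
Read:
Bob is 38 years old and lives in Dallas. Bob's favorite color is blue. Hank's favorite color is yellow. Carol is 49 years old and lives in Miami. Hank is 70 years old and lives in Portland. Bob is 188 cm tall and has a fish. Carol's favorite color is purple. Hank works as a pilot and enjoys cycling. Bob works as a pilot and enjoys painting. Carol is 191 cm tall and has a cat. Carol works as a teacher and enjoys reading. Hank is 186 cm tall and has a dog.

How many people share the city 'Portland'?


Count: 1

1


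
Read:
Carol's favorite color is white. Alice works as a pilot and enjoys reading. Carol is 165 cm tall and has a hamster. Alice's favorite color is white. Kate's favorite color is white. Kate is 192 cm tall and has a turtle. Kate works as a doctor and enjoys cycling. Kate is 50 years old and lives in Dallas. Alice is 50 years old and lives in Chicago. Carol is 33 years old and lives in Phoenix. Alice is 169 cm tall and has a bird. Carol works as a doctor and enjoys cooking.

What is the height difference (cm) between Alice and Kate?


|169 - 192| = 23

23


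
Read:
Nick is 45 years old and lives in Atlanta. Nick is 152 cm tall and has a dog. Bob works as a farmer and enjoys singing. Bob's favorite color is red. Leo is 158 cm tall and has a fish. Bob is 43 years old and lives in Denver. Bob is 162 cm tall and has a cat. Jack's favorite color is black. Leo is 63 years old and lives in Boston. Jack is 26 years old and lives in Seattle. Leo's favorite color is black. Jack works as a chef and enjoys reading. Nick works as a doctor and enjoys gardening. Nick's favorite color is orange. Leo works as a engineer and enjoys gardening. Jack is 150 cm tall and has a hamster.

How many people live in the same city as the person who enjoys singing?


Person with hobby singing is Bob, city Denver. Count = 1

1


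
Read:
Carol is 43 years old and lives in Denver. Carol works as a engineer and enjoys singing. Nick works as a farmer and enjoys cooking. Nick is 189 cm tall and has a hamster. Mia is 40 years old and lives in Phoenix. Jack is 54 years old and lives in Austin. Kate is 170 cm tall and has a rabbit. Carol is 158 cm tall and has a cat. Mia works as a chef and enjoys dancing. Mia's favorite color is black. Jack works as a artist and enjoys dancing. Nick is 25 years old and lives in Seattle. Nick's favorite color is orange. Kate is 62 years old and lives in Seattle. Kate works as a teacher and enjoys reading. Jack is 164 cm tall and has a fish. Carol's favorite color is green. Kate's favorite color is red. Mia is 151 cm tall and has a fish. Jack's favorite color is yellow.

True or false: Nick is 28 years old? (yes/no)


Nick is actually 25. no

no


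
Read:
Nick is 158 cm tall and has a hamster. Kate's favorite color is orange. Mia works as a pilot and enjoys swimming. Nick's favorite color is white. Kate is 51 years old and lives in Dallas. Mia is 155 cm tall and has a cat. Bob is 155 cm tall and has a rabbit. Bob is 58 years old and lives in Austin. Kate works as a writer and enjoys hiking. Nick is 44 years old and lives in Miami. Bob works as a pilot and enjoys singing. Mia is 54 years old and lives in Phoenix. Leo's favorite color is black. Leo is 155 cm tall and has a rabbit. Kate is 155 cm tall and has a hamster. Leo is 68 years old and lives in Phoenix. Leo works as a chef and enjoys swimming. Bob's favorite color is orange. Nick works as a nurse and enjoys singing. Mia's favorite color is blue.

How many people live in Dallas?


Count in Dallas: 1

1


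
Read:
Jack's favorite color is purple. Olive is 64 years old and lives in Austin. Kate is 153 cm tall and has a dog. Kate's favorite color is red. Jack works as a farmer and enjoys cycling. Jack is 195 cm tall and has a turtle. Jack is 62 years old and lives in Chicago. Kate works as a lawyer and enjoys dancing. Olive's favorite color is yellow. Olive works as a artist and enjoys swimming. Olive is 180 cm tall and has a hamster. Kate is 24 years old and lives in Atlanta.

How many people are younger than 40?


Filter: 1

1


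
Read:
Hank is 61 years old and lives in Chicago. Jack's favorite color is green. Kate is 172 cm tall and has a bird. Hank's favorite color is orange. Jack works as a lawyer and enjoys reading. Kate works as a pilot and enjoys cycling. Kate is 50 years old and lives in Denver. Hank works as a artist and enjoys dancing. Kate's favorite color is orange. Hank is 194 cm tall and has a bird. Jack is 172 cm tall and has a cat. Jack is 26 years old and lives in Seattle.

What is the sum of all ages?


26+61+50 = 137

137


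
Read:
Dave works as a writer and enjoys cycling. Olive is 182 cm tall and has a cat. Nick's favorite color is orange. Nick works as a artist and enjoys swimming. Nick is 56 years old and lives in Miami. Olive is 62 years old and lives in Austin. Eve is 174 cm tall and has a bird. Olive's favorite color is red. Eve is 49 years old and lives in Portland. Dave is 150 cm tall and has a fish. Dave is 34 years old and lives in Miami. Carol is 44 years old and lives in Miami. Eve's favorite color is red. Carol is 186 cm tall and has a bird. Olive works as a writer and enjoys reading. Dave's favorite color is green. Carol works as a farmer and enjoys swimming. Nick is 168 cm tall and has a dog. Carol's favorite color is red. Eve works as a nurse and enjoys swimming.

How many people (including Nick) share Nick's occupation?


Nick is a artist. Count = 1

1


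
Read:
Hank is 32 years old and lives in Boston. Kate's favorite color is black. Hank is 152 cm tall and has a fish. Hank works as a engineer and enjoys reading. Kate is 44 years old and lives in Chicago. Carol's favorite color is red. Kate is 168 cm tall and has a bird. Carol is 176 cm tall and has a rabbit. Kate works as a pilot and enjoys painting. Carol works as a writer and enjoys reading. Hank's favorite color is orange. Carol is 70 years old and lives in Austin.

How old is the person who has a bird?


Person with bird is Kate, age 44

44


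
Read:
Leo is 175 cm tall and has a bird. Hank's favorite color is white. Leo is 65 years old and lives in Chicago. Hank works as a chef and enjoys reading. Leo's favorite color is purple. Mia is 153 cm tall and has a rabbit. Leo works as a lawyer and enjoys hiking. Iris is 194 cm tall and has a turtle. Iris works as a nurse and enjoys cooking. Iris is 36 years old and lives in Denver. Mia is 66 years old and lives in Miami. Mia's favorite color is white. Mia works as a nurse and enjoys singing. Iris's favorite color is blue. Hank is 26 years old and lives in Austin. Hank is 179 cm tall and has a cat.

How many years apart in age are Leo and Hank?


65 vs 26, diff = 39

39


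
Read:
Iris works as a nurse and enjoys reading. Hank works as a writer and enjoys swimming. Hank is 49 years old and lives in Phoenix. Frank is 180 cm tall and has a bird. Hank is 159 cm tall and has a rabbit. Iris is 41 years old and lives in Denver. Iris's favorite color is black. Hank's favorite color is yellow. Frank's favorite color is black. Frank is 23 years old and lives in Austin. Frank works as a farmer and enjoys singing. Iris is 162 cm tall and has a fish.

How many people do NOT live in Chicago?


Not in Chicago: 3

3


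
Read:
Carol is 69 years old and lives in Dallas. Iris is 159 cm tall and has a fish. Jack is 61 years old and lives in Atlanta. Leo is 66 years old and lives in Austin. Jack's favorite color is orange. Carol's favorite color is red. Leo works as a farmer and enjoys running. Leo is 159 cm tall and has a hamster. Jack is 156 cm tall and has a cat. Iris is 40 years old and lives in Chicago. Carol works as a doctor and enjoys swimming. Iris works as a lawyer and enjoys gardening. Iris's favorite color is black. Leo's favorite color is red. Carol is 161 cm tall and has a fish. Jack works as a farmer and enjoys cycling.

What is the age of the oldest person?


Oldest: Carol at 69

69


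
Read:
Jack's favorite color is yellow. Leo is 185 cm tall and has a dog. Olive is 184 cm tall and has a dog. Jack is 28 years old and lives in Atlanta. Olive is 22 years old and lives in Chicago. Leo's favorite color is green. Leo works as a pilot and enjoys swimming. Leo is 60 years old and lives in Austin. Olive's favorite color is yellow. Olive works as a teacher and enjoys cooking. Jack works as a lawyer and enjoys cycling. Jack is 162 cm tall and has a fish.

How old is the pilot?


The pilot is Leo, age 60

60


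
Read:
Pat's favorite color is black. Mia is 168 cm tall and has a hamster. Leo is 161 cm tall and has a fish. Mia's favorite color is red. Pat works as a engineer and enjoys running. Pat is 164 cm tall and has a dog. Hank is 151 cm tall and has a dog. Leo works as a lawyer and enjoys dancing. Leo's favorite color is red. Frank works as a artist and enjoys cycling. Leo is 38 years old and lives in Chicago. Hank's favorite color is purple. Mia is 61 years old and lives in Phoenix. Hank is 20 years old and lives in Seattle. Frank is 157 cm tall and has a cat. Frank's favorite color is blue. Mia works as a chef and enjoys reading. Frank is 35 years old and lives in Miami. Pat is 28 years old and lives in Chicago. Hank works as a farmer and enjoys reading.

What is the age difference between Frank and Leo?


|35 - 38| = 3

3


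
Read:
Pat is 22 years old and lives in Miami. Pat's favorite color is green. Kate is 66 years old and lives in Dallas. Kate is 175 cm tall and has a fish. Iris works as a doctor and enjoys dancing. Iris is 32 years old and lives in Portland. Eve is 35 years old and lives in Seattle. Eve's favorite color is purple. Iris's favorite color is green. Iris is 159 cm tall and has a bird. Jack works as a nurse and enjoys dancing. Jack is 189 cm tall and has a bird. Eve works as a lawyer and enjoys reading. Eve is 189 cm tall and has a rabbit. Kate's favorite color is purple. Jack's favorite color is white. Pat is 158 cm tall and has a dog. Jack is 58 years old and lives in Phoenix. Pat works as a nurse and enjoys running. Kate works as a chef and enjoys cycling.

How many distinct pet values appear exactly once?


Unique pet values: 3

3
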